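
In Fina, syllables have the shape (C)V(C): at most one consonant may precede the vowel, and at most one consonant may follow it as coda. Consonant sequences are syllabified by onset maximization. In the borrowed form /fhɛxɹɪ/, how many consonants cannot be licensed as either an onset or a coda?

1

Syllabifying with onset maximization leaves /f/ stranded (at most one coda consonant is licensed; onsets are limited to one consonant).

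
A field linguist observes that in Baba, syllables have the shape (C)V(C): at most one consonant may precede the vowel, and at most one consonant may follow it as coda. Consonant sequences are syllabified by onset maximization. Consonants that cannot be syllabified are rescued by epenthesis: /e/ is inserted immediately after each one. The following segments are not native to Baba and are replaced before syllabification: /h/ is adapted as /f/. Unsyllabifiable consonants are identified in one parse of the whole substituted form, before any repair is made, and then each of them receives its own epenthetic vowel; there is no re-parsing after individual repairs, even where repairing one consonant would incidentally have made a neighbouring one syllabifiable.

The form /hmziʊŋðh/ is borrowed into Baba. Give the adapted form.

femeziʊŋðefe

Substitution: /h/ → /f/, giving /fmziʊŋðf/.
Syllabifying with onset maximization leaves /f/, /m/, /ð/, /f/ stranded (at most one coda consonant is licensed; onsets are limited to one consonant).
Each unlicensed consonant becomes the onset of a new syllable: /f/ → /fe/, /m/ → /me/, /ð/ → /ðe/, /f/ → /fe/.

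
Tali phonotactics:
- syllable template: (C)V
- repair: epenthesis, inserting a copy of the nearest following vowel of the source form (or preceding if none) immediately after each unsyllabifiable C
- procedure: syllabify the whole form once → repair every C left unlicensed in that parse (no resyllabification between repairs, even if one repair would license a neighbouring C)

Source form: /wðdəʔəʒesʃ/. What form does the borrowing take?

wəðədəʔəʒeseʃe

Syllabifying with onset maximization leaves /w/, /ð/, /s/, /ʃ/ stranded (no codas are permitted; onsets are limited to one consonant).
Inserting the epenthetic vowel yields /w/ → /wə/, /ð/ → /ðə/, /s/ → /se/, /ʃ/ → /ʃe/.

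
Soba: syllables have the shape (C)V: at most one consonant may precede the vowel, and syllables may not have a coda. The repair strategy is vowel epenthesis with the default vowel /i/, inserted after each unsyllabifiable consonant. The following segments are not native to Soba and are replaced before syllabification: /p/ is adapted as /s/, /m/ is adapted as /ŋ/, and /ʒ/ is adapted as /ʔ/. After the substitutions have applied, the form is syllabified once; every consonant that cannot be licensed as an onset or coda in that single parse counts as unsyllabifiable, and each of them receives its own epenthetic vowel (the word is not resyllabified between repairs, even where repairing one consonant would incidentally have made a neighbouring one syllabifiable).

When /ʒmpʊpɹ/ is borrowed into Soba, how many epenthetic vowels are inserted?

After substitution the input is /ʔŋsʊsɹ/.
The unsyllabifiable consonants are /ʔ/, /ŋ/, /s/, /ɹ/; each receives one epenthetic vowel.

4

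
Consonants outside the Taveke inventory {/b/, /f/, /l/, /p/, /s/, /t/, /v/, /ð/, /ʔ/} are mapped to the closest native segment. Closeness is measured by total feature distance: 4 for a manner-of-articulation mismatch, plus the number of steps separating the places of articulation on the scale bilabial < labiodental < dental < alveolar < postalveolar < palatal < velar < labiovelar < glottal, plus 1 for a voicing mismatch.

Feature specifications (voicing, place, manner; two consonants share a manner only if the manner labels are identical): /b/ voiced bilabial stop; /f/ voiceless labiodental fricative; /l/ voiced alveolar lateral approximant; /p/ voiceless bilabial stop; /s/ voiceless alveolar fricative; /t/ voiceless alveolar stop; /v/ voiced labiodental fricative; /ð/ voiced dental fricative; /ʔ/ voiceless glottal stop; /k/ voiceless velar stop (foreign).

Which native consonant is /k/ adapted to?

ʔ

/ʔ/ is closest: same manner (stop), place distance 2 (velar→glottal), same voicing; total 2. Next closest is /t/ at distance 3.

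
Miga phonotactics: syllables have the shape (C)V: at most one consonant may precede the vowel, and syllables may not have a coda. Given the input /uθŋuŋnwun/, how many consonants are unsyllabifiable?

The consonants /θ/, /ŋ/, /n/, /n/ cannot be parsed into a legal (C)V syllable (no codas are permitted; onsets are limited to one consonant).

4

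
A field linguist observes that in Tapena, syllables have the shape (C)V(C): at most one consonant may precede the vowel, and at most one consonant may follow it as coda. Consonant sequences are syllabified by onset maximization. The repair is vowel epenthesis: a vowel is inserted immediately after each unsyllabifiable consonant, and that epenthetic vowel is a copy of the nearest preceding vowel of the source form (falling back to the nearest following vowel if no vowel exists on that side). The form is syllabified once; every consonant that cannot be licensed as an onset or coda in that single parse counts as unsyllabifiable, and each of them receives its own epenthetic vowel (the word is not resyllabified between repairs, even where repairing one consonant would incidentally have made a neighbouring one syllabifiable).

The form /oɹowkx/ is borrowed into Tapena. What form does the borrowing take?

The consonants /k/, /x/ cannot be parsed into a legal (C)V(C) syllable (at most one coda consonant is licensed; onsets are limited to one consonant).
Inserting the epenthetic vowel yields /k/ → /ko/, /x/ → /xo/.

oɹowkoxo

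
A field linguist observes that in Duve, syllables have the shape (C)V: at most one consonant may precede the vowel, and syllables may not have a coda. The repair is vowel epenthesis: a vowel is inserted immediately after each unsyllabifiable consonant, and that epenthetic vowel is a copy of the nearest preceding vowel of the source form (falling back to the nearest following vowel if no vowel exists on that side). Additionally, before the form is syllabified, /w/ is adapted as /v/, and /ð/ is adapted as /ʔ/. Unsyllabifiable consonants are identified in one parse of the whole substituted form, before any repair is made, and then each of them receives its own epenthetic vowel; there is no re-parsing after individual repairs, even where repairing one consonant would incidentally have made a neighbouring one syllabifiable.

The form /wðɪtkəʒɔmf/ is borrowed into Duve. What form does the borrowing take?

vɪʔɪtɪkəʒɔmɔfɔ

Substitution: /w/ → /v/, /ð/ → /ʔ/, giving /vʔɪtkəʒɔmf/.
Under (C)V, the unsyllabifiable consonants are /v/, /t/, /m/, /f/ (no codas are permitted; onsets are limited to one consonant).
Each unlicensed consonant becomes the onset of a new syllable: /v/ → /vɪ/, /t/ → /tɪ/, /m/ → /mɔ/, /f/ → /fɔ/.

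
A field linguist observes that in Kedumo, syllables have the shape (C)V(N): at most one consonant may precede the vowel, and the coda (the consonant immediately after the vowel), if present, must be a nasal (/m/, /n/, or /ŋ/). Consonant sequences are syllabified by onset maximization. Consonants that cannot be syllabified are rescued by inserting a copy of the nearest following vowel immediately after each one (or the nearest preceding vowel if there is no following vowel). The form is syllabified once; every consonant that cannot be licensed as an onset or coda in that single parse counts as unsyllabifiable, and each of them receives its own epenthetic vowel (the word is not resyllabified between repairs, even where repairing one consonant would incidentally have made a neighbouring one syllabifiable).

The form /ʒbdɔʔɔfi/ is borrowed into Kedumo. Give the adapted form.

ʒɔbɔdɔʔɔfi

The consonants /ʒ/, /b/ cannot be parsed into a legal (C)V(N) syllable (only a nasal (/m/, /n/, or /ŋ/) is licensed in coda position; onsets are limited to one consonant).
Epenthesis after each stranded consonant: /ʒ/ → /ʒɔ/, /b/ → /bɔ/.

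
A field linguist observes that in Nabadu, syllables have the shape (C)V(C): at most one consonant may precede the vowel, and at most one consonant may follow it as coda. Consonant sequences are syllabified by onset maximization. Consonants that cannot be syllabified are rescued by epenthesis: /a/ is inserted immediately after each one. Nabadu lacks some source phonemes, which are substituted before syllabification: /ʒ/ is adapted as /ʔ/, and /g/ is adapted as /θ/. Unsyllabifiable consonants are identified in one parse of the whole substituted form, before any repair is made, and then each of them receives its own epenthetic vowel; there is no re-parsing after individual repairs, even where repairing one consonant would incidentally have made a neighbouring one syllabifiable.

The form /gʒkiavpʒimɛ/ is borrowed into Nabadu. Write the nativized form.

θaʔakiavpaʔimɛ

Substitution: /g/ → /θ/, /ʒ/ → /ʔ/, giving /θʔkiavpʔimɛ/.
The consonants /θ/, /ʔ/, /p/ cannot be parsed into a legal (C)V(C) syllable (at most one coda consonant is licensed; onsets are limited to one consonant).
Epenthesis after each stranded consonant: /θ/ → /θa/, /ʔ/ → /ʔa/, /p/ → /pa/.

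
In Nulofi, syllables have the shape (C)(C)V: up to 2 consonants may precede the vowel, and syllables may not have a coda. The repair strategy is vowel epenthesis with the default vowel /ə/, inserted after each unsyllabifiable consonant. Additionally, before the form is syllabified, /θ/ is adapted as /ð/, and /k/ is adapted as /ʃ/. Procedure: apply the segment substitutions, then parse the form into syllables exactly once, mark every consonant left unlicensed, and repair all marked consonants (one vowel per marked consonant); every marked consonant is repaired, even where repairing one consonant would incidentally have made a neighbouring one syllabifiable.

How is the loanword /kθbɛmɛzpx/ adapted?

ʃəðbɛmɛzəpəxə

Substitution: /k/ → /ʃ/, /θ/ → /ð/, giving /ʃðbɛmɛzpx/.
Syllabifying with onset maximization leaves /ʃ/, /z/, /p/, /x/ stranded (no codas are permitted; onsets may contain at most 2 consonants).
Epenthesis after each stranded consonant: /ʃ/ → /ʃə/, /z/ → /zə/, /p/ → /pə/, /x/ → /xə/.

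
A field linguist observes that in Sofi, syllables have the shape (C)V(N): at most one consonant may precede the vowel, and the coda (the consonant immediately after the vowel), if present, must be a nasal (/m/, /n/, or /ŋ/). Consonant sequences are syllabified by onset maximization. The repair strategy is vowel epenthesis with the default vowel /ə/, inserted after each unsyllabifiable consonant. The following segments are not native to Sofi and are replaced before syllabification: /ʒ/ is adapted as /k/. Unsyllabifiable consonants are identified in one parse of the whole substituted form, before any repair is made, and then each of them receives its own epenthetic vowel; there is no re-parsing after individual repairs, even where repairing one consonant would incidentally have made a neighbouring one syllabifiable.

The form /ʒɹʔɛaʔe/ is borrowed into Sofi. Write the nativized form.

Substitution: /ʒ/ → /k/, giving /kɹʔɛaʔe/.
Under (C)V(N), the unsyllabifiable consonants are /k/, /ɹ/ (only a nasal (/m/, /n/, or /ŋ/) is licensed in coda position; onsets are limited to one consonant).
Inserting the epenthetic vowel yields /k/ → /kə/, /ɹ/ → /ɹə/.

kəɹəʔɛaʔe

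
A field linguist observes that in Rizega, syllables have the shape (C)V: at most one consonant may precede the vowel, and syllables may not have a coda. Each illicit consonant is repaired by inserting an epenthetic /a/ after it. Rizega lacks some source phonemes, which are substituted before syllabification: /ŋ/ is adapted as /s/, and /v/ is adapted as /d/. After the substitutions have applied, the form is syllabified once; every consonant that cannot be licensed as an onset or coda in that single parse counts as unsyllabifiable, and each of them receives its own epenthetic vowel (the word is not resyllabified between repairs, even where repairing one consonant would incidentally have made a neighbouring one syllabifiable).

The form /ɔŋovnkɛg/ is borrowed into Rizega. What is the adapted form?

Substitution: /ŋ/ → /s/, /v/ → /d/, giving /ɔsodnkɛg/.
Syllabifying with onset maximization leaves /d/, /n/, /g/ stranded (no codas are permitted; onsets are limited to one consonant).
Each unlicensed consonant becomes the onset of a new syllable: /d/ → /da/, /n/ → /na/, /g/ → /ga/.

ɔsodanakɛga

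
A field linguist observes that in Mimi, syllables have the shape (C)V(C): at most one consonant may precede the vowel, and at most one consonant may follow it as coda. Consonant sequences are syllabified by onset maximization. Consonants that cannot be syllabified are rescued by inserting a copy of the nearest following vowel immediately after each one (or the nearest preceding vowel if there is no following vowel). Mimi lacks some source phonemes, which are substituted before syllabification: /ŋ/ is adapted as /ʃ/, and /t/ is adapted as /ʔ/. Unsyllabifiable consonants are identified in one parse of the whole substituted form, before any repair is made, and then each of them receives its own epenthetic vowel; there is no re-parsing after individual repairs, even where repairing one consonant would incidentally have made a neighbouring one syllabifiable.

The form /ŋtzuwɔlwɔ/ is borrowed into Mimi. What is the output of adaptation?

Substitution: /ŋ/ → /ʃ/, /t/ → /ʔ/, giving /ʃʔzuwɔlwɔ/.
The consonants /ʃ/, /ʔ/ cannot be parsed into a legal (C)V(C) syllable (at most one coda consonant is licensed; onsets are limited to one consonant).
Inserting the epenthetic vowel yields /ʃ/ → /ʃu/, /ʔ/ → /ʔu/.

ʃuʔuzuwɔlwɔ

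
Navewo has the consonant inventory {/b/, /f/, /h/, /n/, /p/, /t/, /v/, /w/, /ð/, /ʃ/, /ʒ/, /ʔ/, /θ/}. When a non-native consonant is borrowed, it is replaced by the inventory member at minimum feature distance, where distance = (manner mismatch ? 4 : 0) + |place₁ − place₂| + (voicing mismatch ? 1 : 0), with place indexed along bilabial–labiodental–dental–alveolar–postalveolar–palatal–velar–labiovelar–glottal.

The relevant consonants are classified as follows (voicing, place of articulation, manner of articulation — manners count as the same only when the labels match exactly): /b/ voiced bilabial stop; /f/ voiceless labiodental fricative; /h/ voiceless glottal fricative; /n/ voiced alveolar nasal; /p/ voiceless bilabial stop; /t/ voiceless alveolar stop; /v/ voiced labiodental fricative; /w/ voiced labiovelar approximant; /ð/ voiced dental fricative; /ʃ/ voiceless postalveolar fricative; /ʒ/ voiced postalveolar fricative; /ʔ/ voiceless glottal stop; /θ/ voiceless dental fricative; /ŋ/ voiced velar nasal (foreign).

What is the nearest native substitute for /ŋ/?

/n/ is closest: same manner (nasal), place distance 3 (velar→alveolar), same voicing; total 3. Next closest is /w/ at distance 5.

n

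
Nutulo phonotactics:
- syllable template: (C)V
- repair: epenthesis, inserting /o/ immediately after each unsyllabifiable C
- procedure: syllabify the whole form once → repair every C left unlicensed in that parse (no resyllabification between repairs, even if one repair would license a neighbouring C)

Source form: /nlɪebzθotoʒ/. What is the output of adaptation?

Under (C)V, the unsyllabifiable consonants are /n/, /b/, /z/, /ʒ/ (no codas are permitted; onsets are limited to one consonant).
Inserting the epenthetic vowel yields /n/ → /no/, /b/ → /bo/, /z/ → /zo/, /ʒ/ → /ʒo/.

nolɪebozoθotoʒo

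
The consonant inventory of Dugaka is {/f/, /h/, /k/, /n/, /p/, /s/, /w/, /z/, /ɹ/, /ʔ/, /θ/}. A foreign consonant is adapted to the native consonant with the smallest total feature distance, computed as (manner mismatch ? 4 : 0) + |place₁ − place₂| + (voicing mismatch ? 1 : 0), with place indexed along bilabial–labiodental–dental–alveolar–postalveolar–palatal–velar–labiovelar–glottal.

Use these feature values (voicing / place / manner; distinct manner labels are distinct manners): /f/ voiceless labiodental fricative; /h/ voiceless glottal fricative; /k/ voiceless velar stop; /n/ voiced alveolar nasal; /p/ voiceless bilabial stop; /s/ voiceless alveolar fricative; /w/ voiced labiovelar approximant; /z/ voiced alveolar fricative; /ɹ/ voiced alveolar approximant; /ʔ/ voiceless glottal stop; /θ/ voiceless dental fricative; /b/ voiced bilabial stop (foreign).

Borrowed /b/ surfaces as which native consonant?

/p/ is closest: same manner (stop), place distance 0 (bilabial→bilabial), voicing differs (+1); total 1. Next closest is /f/ at distance 6.

p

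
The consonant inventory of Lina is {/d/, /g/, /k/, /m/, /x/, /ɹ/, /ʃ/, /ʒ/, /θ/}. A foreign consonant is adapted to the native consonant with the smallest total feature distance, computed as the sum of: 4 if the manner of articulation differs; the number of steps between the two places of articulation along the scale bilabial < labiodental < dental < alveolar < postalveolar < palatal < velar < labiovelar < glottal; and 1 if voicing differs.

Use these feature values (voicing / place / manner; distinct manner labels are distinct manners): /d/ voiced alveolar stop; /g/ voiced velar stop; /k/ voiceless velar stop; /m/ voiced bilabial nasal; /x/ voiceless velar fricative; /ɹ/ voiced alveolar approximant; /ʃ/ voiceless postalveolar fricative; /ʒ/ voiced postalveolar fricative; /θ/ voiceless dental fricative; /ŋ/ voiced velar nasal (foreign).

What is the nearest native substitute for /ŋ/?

/g/ is closest: manner differs (nasal→stop, +4), place distance 0 (velar→velar), same voicing; total 4. Next closest is /k/ at distance 5.

g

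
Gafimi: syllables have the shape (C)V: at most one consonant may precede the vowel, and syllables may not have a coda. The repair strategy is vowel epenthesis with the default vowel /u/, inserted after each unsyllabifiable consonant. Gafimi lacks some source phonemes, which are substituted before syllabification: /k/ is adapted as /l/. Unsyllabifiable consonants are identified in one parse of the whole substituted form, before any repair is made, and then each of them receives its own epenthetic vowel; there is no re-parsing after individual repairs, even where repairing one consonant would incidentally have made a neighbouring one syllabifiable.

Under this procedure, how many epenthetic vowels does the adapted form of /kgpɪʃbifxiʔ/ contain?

5

After substitution the input is /lgpɪʃbifxiʔ/.
The unsyllabifiable consonants are /l/, /g/, /ʃ/, /f/, /ʔ/; each receives one epenthetic vowel.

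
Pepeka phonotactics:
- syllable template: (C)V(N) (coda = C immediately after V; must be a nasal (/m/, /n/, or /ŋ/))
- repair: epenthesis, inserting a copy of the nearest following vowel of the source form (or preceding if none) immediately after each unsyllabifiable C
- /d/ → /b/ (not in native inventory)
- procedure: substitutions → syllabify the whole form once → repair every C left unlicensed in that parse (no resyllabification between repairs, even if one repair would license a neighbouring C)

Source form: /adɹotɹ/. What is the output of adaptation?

Substitution: /d/ → /b/, giving /abɹotɹ/.
The consonants /b/, /t/, /ɹ/ cannot be parsed into a legal (C)V(N) syllable (only a nasal (/m/, /n/, or /ŋ/) is licensed in coda position; onsets are limited to one consonant).
Each unlicensed consonant becomes the onset of a new syllable: /b/ → /bo/, /t/ → /to/, /ɹ/ → /ɹo/.

aboɹotoɹo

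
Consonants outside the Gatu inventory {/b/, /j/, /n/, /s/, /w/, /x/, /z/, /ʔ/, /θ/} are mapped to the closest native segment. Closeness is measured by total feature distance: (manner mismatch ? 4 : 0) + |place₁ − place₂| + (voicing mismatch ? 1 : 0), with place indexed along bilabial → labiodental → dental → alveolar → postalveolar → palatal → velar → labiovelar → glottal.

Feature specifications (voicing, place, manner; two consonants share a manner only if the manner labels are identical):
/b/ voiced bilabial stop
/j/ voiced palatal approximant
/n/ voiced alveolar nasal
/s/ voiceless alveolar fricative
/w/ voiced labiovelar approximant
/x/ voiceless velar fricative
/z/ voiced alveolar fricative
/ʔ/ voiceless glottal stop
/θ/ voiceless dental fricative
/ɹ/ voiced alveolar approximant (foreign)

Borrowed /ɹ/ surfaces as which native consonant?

/j/ is closest: same manner (approximant), place distance 2 (alveolar→palatal), same voicing; total 2. Next closest is /n/ at distance 4.

j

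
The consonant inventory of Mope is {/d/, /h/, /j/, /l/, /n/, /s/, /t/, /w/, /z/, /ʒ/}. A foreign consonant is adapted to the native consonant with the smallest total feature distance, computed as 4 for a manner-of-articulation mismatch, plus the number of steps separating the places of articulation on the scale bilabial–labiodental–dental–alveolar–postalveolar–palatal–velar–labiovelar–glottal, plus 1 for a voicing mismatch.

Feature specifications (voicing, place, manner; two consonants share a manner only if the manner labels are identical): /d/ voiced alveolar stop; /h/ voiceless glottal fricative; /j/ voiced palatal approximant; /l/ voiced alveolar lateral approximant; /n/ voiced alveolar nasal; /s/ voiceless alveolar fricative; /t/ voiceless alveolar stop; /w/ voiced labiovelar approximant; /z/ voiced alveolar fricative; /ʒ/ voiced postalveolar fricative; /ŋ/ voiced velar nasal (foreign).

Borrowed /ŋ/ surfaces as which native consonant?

/n/ is closest: same manner (nasal), place distance 3 (velar→alveolar), same voicing; total 3. Next closest is /j/ at distance 5.

n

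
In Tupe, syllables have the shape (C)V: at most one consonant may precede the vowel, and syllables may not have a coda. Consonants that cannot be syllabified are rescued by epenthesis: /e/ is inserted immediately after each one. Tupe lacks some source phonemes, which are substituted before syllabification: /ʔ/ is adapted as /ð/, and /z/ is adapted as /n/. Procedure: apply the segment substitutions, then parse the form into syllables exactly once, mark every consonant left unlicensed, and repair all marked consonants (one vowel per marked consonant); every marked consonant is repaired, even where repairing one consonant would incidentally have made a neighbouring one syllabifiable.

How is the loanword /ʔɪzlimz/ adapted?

ðɪnelimene

Substitution: /ʔ/ → /ð/, /z/ → /n/, giving /ðɪnlimn/.
Syllabifying with onset maximization leaves /n/, /m/, /n/ stranded (no codas are permitted; onsets are limited to one consonant).
Each unlicensed consonant becomes the onset of a new syllable: /n/ → /ne/, /m/ → /me/, /n/ → /ne/.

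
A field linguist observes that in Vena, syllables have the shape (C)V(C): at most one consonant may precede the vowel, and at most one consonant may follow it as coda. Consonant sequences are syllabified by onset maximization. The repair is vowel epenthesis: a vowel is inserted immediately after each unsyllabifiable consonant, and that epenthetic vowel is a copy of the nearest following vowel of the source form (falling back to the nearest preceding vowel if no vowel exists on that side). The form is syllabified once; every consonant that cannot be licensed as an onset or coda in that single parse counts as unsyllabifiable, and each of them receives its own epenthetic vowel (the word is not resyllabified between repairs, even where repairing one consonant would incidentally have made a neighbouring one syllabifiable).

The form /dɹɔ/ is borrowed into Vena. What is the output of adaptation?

The consonants /d/ cannot be parsed into a legal (C)V(C) syllable (at most one coda consonant is licensed; onsets are limited to one consonant).
Epenthesis after each stranded consonant: /d/ → /dɔ/.

dɔɹɔ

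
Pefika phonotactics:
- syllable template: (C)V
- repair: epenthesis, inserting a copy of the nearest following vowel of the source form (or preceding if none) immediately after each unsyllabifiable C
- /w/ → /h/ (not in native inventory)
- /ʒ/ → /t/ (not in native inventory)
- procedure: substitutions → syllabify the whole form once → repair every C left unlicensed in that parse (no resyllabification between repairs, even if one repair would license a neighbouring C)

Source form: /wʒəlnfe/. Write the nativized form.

Substitution: /w/ → /h/, /ʒ/ → /t/, giving /htəlnfe/.
Syllabifying with onset maximization leaves /h/, /l/, /n/ stranded (no codas are permitted; onsets are limited to one consonant).
Each unlicensed consonant becomes the onset of a new syllable: /h/ → /hə/, /l/ → /le/, /n/ → /ne/.

hətəlenefe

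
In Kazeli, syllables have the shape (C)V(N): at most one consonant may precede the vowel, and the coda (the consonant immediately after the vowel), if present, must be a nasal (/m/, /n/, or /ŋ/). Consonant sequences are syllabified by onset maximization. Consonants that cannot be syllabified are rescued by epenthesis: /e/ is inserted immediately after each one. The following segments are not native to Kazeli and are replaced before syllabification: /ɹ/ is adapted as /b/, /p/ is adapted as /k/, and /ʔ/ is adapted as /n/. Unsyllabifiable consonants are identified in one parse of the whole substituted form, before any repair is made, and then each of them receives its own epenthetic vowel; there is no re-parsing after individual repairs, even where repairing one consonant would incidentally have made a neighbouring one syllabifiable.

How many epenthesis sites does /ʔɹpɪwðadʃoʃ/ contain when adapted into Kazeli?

After substitution the input is /nbkɪwðadʃoʃ/.
The unsyllabifiable consonants are /n/, /b/, /w/, /d/, /ʃ/; each receives one epenthetic vowel.

5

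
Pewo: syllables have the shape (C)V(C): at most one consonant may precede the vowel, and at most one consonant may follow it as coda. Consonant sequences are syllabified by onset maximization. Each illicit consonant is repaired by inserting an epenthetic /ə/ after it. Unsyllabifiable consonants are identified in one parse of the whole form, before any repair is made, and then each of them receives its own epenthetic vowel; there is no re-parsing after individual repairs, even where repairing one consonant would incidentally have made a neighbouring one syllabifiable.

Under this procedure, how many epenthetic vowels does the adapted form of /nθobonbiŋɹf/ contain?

3

The unsyllabifiable consonants are /n/, /ɹ/, /f/; each receives one epenthetic vowel.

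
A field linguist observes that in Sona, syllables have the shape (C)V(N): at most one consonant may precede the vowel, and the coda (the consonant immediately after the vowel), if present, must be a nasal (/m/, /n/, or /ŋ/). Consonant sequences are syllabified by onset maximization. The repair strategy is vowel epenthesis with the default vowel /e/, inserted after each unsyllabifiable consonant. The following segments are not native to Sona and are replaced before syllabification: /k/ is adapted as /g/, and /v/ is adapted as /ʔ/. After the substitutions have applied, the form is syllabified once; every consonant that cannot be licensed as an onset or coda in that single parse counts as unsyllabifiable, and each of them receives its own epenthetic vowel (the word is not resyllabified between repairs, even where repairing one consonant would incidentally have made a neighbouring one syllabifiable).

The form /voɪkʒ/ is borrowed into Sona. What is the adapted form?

ʔoɪgeʒe

Substitution: /v/ → /ʔ/, /k/ → /g/, giving /ʔoɪgʒ/.
Syllabifying with onset maximization leaves /g/, /ʒ/ stranded (only a nasal (/m/, /n/, or /ŋ/) is licensed in coda position; onsets are limited to one consonant).
Inserting the epenthetic vowel yields /g/ → /ge/, /ʒ/ → /ʒe/.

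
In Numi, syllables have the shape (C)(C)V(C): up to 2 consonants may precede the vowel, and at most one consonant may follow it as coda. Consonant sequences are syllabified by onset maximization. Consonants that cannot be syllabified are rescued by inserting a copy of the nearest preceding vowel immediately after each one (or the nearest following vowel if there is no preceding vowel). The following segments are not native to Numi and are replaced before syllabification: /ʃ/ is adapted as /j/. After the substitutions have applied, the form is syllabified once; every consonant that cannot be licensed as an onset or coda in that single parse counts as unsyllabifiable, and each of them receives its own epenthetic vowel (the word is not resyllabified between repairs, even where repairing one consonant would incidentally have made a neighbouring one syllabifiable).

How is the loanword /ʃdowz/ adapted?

jdowzo

Substitution: /ʃ/ → /j/, giving /jdowz/.
The consonants /z/ cannot be parsed into a legal (C)(C)V(C) syllable (at most one coda consonant is licensed; onsets may contain at most 2 consonants).
Each unlicensed consonant becomes the onset of a new syllable: /z/ → /zo/.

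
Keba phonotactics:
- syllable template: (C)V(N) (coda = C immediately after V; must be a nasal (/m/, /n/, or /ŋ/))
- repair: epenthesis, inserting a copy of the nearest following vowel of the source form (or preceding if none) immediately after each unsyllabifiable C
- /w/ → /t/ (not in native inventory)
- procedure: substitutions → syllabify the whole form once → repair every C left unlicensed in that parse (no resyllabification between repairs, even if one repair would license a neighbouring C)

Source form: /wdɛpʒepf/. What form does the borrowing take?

tɛdɛpeʒepefe

Substitution: /w/ → /t/, giving /tdɛpʒepf/.
Syllabifying with onset maximization leaves /t/, /p/, /p/, /f/ stranded (only a nasal (/m/, /n/, or /ŋ/) is licensed in coda position; onsets are limited to one consonant).
Each unlicensed consonant becomes the onset of a new syllable: /t/ → /tɛ/, /p/ → /pe/, /p/ → /pe/, /f/ → /fe/.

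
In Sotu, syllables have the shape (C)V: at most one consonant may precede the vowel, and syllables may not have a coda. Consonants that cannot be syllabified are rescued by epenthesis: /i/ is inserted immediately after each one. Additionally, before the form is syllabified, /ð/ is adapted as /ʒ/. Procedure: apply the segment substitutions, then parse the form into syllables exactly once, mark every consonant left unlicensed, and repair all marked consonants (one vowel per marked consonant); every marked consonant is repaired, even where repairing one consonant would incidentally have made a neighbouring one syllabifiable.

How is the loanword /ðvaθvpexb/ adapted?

ʒivaθivipexibi

Substitution: /ð/ → /ʒ/, giving /ʒvaθvpexb/.
Under (C)V, the unsyllabifiable consonants are /ʒ/, /θ/, /v/, /x/, /b/ (no codas are permitted; onsets are limited to one consonant).
Each unlicensed consonant becomes the onset of a new syllable: /ʒ/ → /ʒi/, /θ/ → /θi/, /v/ → /vi/, /x/ → /xi/, /b/ → /bi/.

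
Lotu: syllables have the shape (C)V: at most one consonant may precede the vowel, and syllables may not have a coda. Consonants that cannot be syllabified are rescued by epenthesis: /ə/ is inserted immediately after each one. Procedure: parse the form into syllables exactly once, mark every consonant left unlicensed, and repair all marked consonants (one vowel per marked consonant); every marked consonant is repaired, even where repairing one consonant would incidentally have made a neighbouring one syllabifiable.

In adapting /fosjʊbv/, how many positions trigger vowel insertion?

3

The unsyllabifiable consonants are /s/, /b/, /v/; each receives one epenthetic vowel.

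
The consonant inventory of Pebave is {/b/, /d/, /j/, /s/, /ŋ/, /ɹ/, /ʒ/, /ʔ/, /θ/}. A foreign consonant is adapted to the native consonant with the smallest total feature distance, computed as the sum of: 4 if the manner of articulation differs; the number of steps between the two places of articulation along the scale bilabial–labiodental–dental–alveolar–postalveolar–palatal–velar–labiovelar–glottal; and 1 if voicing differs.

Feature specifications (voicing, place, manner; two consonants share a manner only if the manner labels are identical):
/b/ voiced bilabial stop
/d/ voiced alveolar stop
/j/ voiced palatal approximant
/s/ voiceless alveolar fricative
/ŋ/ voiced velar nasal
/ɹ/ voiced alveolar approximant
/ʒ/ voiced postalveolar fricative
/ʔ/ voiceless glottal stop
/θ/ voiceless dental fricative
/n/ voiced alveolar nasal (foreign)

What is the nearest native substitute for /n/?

ŋ

/ŋ/ is closest: same manner (nasal), place distance 3 (alveolar→velar), same voicing; total 3. Next closest is /d/ at distance 4.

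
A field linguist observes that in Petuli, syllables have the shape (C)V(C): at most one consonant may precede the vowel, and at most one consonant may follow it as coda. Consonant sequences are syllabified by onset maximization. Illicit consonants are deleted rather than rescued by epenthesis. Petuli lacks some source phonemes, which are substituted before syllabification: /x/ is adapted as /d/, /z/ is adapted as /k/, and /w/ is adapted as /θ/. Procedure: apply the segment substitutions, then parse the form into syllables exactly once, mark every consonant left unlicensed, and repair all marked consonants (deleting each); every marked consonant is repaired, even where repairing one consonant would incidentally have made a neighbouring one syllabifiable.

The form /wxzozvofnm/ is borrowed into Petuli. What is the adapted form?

Substitution: /w/ → /θ/, /x/ → /d/, /z/ → /k/, giving /θdkokvofnm/.
Syllabifying with onset maximization leaves /θ/, /d/, /n/, /m/ stranded (at most one coda consonant is licensed; onsets are limited to one consonant).
Each unlicensed consonant is deleted: /θ/, /d/, /n/, /m/.

kokvof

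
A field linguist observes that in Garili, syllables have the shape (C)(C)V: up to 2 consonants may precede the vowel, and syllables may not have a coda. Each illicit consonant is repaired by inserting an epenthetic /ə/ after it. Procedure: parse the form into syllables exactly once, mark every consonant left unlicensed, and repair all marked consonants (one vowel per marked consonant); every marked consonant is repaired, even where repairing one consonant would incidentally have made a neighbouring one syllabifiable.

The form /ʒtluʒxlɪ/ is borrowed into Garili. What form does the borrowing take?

ʒətluʒəxlɪ

Under (C)(C)V, the unsyllabifiable consonants are /ʒ/, /ʒ/ (no codas are permitted; onsets may contain at most 2 consonants).
Epenthesis after each stranded consonant: /ʒ/ → /ʒə/, /ʒ/ → /ʒə/.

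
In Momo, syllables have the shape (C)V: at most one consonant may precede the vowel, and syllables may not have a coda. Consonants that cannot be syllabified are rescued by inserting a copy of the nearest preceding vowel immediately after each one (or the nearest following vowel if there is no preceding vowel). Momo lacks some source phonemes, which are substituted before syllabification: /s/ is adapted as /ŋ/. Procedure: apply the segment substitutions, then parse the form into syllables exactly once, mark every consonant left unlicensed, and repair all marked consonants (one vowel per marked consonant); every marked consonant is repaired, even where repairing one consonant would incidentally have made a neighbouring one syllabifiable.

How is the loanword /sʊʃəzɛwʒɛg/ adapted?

Substitution: /s/ → /ŋ/, giving /ŋʊʃəzɛwʒɛg/.
The consonants /w/, /g/ cannot be parsed into a legal (C)V syllable (no codas are permitted; onsets are limited to one consonant).
Epenthesis after each stranded consonant: /w/ → /wɛ/, /g/ → /gɛ/.

ŋʊʃəzɛwɛʒɛgɛ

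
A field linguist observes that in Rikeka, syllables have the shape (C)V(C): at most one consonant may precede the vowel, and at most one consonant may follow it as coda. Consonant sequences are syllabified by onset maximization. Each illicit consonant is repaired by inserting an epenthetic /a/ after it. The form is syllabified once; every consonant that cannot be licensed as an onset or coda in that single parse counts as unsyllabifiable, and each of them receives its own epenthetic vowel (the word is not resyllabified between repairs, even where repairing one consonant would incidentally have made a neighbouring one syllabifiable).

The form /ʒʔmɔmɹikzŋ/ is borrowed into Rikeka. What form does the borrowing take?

ʒaʔamɔmɹikzaŋa

The consonants /ʒ/, /ʔ/, /z/, /ŋ/ cannot be parsed into a legal (C)V(C) syllable (at most one coda consonant is licensed; onsets are limited to one consonant).
Each unlicensed consonant becomes the onset of a new syllable: /ʒ/ → /ʒa/, /ʔ/ → /ʔa/, /z/ → /za/, /ŋ/ → /ŋa/.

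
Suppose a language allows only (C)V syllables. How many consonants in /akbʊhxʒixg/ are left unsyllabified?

Syllabifying with onset maximization leaves /k/, /h/, /x/, /x/, /g/ stranded (no codas are permitted; onsets are limited to one consonant).

5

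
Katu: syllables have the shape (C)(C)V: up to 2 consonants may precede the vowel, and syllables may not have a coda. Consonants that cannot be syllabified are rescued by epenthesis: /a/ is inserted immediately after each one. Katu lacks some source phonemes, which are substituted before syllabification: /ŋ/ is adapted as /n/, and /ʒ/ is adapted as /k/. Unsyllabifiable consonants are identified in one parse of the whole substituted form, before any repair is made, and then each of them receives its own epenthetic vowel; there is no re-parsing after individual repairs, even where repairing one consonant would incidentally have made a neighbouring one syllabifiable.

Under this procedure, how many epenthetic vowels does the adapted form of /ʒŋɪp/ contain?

1

After substitution the input is /knɪp/.
The unsyllabifiable consonants are /p/; each receives one epenthetic vowel.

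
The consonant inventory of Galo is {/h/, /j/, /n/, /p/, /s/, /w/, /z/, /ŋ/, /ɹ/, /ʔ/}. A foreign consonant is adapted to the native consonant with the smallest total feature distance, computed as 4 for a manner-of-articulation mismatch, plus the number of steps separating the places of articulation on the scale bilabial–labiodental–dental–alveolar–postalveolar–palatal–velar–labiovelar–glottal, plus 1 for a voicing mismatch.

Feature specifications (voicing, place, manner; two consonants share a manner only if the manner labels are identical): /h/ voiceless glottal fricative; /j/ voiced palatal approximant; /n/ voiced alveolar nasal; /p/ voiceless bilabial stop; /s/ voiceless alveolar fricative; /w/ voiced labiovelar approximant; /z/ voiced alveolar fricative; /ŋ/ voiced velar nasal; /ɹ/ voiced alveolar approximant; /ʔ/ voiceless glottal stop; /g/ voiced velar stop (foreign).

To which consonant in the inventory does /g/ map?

/ʔ/ is closest: same manner (stop), place distance 2 (velar→glottal), voicing differs (+1); total 3. Next closest is /ŋ/ at distance 4.

ʔ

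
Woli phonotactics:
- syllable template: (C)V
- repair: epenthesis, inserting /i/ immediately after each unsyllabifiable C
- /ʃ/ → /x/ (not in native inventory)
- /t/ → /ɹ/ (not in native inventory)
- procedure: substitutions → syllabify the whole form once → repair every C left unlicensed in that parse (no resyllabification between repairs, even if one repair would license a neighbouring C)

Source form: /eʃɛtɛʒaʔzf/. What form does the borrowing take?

Substitution: /ʃ/ → /x/, /t/ → /ɹ/, giving /exɛɹɛʒaʔzf/.
Under (C)V, the unsyllabifiable consonants are /ʔ/, /z/, /f/ (no codas are permitted; onsets are limited to one consonant).
Each unlicensed consonant becomes the onset of a new syllable: /ʔ/ → /ʔi/, /z/ → /zi/, /f/ → /fi/.

exɛɹɛʒaʔizifi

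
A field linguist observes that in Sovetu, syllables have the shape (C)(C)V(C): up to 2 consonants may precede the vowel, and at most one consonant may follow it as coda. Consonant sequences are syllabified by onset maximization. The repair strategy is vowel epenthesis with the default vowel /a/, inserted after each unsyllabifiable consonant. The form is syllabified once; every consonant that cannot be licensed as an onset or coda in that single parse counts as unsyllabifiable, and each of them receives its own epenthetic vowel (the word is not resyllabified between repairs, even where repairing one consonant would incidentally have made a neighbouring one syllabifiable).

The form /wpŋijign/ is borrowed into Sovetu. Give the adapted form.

wapŋijigna

The consonants /w/, /n/ cannot be parsed into a legal (C)(C)V(C) syllable (at most one coda consonant is licensed; onsets may contain at most 2 consonants).
Inserting the epenthetic vowel yields /w/ → /wa/, /n/ → /na/.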